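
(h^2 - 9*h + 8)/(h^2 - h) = (h - 8)/h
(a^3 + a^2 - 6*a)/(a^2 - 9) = a*(a - 2)/(a - 3)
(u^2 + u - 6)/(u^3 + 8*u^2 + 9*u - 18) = (u - 2)/(u^2 + 5*u - 6)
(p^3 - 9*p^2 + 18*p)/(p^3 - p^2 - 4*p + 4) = p*(p^2 - 9*p + 18)/(p^3 - p^2 - 4*p + 4)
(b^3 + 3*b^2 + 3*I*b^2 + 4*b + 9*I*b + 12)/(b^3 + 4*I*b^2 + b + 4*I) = (b + 3)/(b + I)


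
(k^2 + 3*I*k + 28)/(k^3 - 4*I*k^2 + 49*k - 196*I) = 1/(k - 7*I)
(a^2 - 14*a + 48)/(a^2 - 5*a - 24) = (a - 6)/(a + 3)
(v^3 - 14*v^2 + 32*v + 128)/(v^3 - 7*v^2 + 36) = (v^2 - 16*v + 64)/(v^2 - 9*v + 18)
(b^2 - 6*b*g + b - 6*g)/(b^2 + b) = (b - 6*g)/b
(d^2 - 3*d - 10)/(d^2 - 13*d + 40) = (d + 2)/(d - 8)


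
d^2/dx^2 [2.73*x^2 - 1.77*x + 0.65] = 5.46000000000000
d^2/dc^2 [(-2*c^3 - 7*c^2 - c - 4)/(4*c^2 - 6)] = (-16*c^3 - 174*c^2 - 72*c - 87)/(8*c^6 - 36*c^4 + 54*c^2 - 27)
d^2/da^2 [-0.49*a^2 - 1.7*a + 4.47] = -0.980000000000000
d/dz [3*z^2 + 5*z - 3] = 6*z + 5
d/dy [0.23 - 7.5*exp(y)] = -7.5*exp(y)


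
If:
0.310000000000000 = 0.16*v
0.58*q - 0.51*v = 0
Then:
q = 1.70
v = 1.94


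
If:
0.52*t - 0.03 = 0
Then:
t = 0.06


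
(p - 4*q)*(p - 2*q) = p^2 - 6*p*q + 8*q^2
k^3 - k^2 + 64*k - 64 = (k - 1)*(k - 8*I)*(k + 8*I)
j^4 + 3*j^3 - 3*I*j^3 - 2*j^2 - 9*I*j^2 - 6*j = j*(j + 3)*(j - 2*I)*(j - I)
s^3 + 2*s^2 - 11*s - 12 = (s - 3)*(s + 1)*(s + 4)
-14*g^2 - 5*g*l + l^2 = (-7*g + l)*(2*g + l)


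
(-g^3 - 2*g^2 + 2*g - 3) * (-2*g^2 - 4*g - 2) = 2*g^5 + 8*g^4 + 6*g^3 + 2*g^2 + 8*g + 6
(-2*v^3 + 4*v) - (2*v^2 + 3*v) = -2*v^3 - 2*v^2 + v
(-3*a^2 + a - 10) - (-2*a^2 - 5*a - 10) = -a^2 + 6*a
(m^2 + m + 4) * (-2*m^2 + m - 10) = -2*m^4 - m^3 - 17*m^2 - 6*m - 40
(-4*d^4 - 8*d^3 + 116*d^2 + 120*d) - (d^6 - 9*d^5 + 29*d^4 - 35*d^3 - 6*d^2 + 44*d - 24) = -d^6 + 9*d^5 - 33*d^4 + 27*d^3 + 122*d^2 + 76*d + 24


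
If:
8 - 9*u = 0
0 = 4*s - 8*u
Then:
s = 16/9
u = 8/9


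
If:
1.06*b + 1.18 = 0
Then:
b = -1.11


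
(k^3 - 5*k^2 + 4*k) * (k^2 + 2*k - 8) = k^5 - 3*k^4 - 14*k^3 + 48*k^2 - 32*k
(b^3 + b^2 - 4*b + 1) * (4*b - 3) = 4*b^4 + b^3 - 19*b^2 + 16*b - 3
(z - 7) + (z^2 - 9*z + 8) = z^2 - 8*z + 1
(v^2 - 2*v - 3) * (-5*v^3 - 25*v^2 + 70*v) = -5*v^5 - 15*v^4 + 135*v^3 - 65*v^2 - 210*v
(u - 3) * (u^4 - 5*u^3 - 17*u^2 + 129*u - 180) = u^5 - 8*u^4 - 2*u^3 + 180*u^2 - 567*u + 540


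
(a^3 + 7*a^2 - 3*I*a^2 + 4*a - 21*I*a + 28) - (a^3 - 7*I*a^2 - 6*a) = 7*a^2 + 4*I*a^2 + 10*a - 21*I*a + 28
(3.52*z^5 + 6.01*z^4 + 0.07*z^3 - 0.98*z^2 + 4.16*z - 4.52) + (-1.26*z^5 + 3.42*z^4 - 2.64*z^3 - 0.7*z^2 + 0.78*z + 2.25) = 2.26*z^5 + 9.43*z^4 - 2.57*z^3 - 1.68*z^2 + 4.94*z - 2.27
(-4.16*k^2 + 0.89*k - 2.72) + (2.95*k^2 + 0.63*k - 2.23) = -1.21*k^2 + 1.52*k - 4.95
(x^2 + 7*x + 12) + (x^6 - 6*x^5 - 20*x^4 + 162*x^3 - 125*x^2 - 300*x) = x^6 - 6*x^5 - 20*x^4 + 162*x^3 - 124*x^2 - 293*x + 12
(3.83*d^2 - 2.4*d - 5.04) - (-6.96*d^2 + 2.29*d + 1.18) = 10.79*d^2 - 4.69*d - 6.22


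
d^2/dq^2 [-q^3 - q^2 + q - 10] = -6*q - 2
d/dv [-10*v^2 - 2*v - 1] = -20*v - 2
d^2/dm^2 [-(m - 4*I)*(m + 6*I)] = -2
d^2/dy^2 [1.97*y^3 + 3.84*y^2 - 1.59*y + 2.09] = 11.82*y + 7.68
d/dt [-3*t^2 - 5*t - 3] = -6*t - 5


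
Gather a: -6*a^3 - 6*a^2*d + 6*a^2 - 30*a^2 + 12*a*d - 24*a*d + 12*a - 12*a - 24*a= -6*a^3 + a^2*(-6*d - 24) + a*(-12*d - 24)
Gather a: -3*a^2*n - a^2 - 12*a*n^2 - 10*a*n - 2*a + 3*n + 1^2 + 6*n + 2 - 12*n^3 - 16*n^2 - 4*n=a^2*(-3*n - 1) + a*(-12*n^2 - 10*n - 2) - 12*n^3 - 16*n^2 + 5*n + 3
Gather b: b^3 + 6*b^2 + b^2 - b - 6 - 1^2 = b^3 + 7*b^2 - b - 7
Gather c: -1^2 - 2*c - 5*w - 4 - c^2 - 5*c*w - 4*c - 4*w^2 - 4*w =-c^2 + c*(-5*w - 6) - 4*w^2 - 9*w - 5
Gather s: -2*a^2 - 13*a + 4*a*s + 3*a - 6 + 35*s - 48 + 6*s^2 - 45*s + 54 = -2*a^2 - 10*a + 6*s^2 + s*(4*a - 10)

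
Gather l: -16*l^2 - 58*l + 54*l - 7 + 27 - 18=-16*l^2 - 4*l + 2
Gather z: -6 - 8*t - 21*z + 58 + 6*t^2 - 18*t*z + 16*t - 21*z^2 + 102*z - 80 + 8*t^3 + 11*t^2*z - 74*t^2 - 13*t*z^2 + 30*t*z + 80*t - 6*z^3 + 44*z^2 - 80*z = 8*t^3 - 68*t^2 + 88*t - 6*z^3 + z^2*(23 - 13*t) + z*(11*t^2 + 12*t + 1) - 28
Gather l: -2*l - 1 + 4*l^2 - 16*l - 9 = 4*l^2 - 18*l - 10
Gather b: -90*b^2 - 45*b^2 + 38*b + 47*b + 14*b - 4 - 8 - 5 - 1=-135*b^2 + 99*b - 18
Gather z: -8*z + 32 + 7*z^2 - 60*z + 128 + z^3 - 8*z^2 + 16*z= z^3 - z^2 - 52*z + 160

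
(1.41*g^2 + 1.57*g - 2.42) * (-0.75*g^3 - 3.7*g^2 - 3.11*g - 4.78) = -1.0575*g^5 - 6.3945*g^4 - 8.3791*g^3 - 2.6685*g^2 + 0.0215999999999985*g + 11.5676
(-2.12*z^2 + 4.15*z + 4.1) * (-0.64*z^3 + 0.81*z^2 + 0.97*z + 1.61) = 1.3568*z^5 - 4.3732*z^4 - 1.3189*z^3 + 3.9333*z^2 + 10.6585*z + 6.601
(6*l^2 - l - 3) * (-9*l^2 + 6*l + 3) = -54*l^4 + 45*l^3 + 39*l^2 - 21*l - 9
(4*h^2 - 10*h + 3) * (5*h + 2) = 20*h^3 - 42*h^2 - 5*h + 6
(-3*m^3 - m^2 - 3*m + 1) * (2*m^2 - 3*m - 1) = -6*m^5 + 7*m^4 + 12*m^2 - 1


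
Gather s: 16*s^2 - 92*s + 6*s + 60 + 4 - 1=16*s^2 - 86*s + 63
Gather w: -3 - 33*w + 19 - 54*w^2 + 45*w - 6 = -54*w^2 + 12*w + 10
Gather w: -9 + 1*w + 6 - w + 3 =0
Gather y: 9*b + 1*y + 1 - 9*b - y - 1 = 0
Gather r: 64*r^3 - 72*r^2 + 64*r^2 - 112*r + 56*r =64*r^3 - 8*r^2 - 56*r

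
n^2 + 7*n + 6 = (n + 1)*(n + 6)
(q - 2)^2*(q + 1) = q^3 - 3*q^2 + 4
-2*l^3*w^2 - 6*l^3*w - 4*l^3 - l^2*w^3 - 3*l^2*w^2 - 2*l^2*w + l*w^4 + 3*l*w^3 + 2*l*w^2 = (-2*l + w)*(l + w)*(w + 2)*(l*w + l)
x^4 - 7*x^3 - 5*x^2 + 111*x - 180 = (x - 5)*(x - 3)^2*(x + 4)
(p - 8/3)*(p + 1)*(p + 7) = p^3 + 16*p^2/3 - 43*p/3 - 56/3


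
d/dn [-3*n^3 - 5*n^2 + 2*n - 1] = -9*n^2 - 10*n + 2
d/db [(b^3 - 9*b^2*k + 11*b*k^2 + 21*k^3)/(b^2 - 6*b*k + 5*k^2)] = (b^4 - 12*b^3*k + 58*b^2*k^2 - 132*b*k^3 + 181*k^4)/(b^4 - 12*b^3*k + 46*b^2*k^2 - 60*b*k^3 + 25*k^4)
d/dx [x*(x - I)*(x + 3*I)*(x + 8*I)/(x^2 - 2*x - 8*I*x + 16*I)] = (2*x^5 + x^4*(-6 - 14*I) + x^3*(160 + 24*I) + x^2*(-454 + 80*I) - 416*I*x - 384)/(x^4 + x^3*(-4 - 16*I) + x^2*(-60 + 64*I) + x*(256 - 64*I) - 256)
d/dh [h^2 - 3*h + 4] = 2*h - 3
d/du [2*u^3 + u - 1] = 6*u^2 + 1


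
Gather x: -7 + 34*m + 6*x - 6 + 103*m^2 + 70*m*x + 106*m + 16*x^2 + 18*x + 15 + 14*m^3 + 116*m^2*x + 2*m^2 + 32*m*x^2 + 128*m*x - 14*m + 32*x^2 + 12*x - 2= 14*m^3 + 105*m^2 + 126*m + x^2*(32*m + 48) + x*(116*m^2 + 198*m + 36)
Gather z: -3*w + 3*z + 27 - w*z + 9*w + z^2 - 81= 6*w + z^2 + z*(3 - w) - 54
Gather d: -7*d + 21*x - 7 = -7*d + 21*x - 7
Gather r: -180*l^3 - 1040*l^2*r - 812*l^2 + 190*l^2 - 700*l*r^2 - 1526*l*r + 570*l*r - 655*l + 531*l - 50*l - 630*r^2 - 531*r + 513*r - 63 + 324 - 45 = -180*l^3 - 622*l^2 - 174*l + r^2*(-700*l - 630) + r*(-1040*l^2 - 956*l - 18) + 216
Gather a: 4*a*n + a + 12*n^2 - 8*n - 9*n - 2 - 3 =a*(4*n + 1) + 12*n^2 - 17*n - 5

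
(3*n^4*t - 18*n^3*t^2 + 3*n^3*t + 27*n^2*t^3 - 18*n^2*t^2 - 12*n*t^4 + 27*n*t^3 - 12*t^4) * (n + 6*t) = 3*n^5*t + 3*n^4*t - 81*n^3*t^3 + 150*n^2*t^4 - 81*n^2*t^3 - 72*n*t^5 + 150*n*t^4 - 72*t^5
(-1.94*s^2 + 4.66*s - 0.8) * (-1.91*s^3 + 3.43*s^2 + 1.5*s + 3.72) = 3.7054*s^5 - 15.5548*s^4 + 14.6018*s^3 - 2.9708*s^2 + 16.1352*s - 2.976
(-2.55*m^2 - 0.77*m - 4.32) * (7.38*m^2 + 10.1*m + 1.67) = -18.819*m^4 - 31.4376*m^3 - 43.9171*m^2 - 44.9179*m - 7.2144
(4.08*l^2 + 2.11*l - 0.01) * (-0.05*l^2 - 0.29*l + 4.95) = -0.204*l^4 - 1.2887*l^3 + 19.5846*l^2 + 10.4474*l - 0.0495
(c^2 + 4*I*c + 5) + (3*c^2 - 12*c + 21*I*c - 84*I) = 4*c^2 - 12*c + 25*I*c + 5 - 84*I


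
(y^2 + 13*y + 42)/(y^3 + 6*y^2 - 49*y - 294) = 1/(y - 7)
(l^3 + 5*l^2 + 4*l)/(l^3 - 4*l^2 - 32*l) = (l + 1)/(l - 8)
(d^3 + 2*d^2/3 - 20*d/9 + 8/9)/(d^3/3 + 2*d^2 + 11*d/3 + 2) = (9*d^2 - 12*d + 4)/(3*(d^2 + 4*d + 3))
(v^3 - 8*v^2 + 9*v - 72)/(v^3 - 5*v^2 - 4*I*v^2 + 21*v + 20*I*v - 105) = (v^2 - v*(8 + 3*I) + 24*I)/(v^2 - v*(5 + 7*I) + 35*I)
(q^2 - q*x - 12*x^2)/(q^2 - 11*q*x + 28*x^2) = (-q - 3*x)/(-q + 7*x)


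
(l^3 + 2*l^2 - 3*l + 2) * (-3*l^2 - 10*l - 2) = -3*l^5 - 16*l^4 - 13*l^3 + 20*l^2 - 14*l - 4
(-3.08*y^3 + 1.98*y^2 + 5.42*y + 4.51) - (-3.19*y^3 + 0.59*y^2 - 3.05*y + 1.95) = 0.11*y^3 + 1.39*y^2 + 8.47*y + 2.56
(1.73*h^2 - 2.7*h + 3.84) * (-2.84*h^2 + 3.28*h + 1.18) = -4.9132*h^4 + 13.3424*h^3 - 17.7202*h^2 + 9.4092*h + 4.5312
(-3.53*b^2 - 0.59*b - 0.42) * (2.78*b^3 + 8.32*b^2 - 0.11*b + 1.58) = -9.8134*b^5 - 31.0098*b^4 - 5.6881*b^3 - 9.0069*b^2 - 0.886*b - 0.6636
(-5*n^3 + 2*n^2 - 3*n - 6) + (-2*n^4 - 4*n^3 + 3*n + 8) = -2*n^4 - 9*n^3 + 2*n^2 + 2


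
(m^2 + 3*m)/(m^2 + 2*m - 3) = m/(m - 1)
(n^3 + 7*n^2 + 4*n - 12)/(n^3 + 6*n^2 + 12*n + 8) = (n^2 + 5*n - 6)/(n^2 + 4*n + 4)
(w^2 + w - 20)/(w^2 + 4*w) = (w^2 + w - 20)/(w*(w + 4))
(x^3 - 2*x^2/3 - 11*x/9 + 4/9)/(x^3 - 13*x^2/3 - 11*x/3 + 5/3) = (x - 4/3)/(x - 5)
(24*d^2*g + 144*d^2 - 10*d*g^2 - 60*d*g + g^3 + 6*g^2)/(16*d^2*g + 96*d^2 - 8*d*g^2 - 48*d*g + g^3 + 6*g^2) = (6*d - g)/(4*d - g)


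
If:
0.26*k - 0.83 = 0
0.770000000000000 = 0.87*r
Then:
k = 3.19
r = 0.89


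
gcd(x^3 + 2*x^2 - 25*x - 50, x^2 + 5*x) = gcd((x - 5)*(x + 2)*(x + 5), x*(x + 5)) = x + 5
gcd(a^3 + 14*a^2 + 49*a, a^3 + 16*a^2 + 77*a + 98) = a^2 + 14*a + 49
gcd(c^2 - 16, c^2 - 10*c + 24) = c - 4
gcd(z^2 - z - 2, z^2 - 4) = z - 2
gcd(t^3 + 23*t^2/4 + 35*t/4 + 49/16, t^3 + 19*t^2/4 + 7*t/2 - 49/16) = t^2 + 21*t/4 + 49/8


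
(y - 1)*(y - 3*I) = y^2 - y - 3*I*y + 3*I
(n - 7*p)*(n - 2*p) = n^2 - 9*n*p + 14*p^2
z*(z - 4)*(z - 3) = z^3 - 7*z^2 + 12*z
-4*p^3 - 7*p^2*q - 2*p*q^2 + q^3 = (-4*p + q)*(p + q)^2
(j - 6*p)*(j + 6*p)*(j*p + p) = j^3*p + j^2*p - 36*j*p^3 - 36*p^3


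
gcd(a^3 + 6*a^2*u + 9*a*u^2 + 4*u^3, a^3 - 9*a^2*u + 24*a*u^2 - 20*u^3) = 1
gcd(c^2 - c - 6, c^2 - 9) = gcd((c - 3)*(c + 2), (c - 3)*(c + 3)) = c - 3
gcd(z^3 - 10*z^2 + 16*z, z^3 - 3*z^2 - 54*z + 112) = z^2 - 10*z + 16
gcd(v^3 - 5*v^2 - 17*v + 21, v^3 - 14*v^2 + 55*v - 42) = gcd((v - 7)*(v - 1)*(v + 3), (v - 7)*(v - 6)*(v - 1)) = v^2 - 8*v + 7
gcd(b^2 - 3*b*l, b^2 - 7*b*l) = b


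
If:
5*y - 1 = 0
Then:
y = 1/5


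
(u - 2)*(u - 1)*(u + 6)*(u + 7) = u^4 + 10*u^3 + 5*u^2 - 100*u + 84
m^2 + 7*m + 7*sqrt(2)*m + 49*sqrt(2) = (m + 7)*(m + 7*sqrt(2))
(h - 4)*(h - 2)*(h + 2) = h^3 - 4*h^2 - 4*h + 16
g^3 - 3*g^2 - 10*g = g*(g - 5)*(g + 2)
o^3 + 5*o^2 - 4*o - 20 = (o - 2)*(o + 2)*(o + 5)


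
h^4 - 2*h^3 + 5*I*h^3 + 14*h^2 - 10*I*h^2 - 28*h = h*(h - 2)*(h - 2*I)*(h + 7*I)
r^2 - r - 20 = (r - 5)*(r + 4)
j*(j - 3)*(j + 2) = j^3 - j^2 - 6*j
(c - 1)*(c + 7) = c^2 + 6*c - 7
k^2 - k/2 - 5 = (k - 5/2)*(k + 2)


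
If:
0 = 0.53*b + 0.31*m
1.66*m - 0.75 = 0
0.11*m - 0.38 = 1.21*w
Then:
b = -0.26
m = 0.45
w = -0.27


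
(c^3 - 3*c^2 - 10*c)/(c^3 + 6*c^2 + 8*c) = (c - 5)/(c + 4)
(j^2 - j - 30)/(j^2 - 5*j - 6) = (j + 5)/(j + 1)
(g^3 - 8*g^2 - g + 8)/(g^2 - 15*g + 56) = (g^2 - 1)/(g - 7)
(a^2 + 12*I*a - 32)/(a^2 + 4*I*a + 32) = (a + 4*I)/(a - 4*I)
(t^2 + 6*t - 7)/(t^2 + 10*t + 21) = (t - 1)/(t + 3)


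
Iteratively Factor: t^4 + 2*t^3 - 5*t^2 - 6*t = (t - 2)*(t^3 + 4*t^2 + 3*t) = t*(t - 2)*(t^2 + 4*t + 3) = t*(t - 2)*(t + 1)*(t + 3)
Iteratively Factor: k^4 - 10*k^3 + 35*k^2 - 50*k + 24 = (k - 4)*(k^3 - 6*k^2 + 11*k - 6) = (k - 4)*(k - 3)*(k^2 - 3*k + 2) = (k - 4)*(k - 3)*(k - 2)*(k - 1)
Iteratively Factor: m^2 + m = (m)*(m + 1)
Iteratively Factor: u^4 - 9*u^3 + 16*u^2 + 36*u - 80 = (u + 2)*(u^3 - 11*u^2 + 38*u - 40) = (u - 4)*(u + 2)*(u^2 - 7*u + 10) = (u - 4)*(u - 2)*(u + 2)*(u - 5)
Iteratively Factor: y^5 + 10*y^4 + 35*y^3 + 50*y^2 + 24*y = (y + 2)*(y^4 + 8*y^3 + 19*y^2 + 12*y) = y*(y + 2)*(y^3 + 8*y^2 + 19*y + 12) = y*(y + 2)*(y + 4)*(y^2 + 4*y + 3) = y*(y + 2)*(y + 3)*(y + 4)*(y + 1)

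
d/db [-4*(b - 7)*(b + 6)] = 4 - 8*b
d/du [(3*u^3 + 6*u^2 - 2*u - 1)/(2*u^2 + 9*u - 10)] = (6*u^4 + 54*u^3 - 32*u^2 - 116*u + 29)/(4*u^4 + 36*u^3 + 41*u^2 - 180*u + 100)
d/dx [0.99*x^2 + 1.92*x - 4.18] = 1.98*x + 1.92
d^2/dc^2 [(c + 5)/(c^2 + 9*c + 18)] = 2*((c + 5)*(2*c + 9)^2 - (3*c + 14)*(c^2 + 9*c + 18))/(c^2 + 9*c + 18)^3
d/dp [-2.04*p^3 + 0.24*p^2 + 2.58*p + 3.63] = -6.12*p^2 + 0.48*p + 2.58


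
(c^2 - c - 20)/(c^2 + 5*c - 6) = (c^2 - c - 20)/(c^2 + 5*c - 6)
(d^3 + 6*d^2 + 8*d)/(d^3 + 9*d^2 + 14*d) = (d + 4)/(d + 7)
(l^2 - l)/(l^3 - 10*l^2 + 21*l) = (l - 1)/(l^2 - 10*l + 21)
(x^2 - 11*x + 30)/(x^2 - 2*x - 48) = (-x^2 + 11*x - 30)/(-x^2 + 2*x + 48)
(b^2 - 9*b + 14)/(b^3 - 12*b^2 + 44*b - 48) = (b - 7)/(b^2 - 10*b + 24)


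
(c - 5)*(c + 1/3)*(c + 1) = c^3 - 11*c^2/3 - 19*c/3 - 5/3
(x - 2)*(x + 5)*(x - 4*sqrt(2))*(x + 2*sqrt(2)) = x^4 - 2*sqrt(2)*x^3 + 3*x^3 - 26*x^2 - 6*sqrt(2)*x^2 - 48*x + 20*sqrt(2)*x + 160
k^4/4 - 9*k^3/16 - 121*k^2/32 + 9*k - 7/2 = (k/4 + 1)*(k - 4)*(k - 7/4)*(k - 1/2)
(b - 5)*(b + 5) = b^2 - 25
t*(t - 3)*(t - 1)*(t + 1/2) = t^4 - 7*t^3/2 + t^2 + 3*t/2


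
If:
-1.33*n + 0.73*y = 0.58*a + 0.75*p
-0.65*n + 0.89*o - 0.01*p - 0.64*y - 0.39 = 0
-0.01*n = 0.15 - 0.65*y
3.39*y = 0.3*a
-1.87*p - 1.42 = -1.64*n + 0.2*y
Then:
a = 2.54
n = -0.36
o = 0.32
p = -1.10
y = 0.23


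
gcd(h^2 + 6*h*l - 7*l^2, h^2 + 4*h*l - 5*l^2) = h - l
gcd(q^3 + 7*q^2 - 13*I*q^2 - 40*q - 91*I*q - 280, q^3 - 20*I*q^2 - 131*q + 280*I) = q^2 - 13*I*q - 40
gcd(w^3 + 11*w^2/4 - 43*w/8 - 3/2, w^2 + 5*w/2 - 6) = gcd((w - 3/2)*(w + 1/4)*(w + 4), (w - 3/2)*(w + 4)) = w^2 + 5*w/2 - 6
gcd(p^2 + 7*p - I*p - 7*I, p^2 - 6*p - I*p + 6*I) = p - I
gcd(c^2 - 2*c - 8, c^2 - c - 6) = c + 2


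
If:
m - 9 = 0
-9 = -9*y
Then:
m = 9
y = 1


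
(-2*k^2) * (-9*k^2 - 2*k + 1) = 18*k^4 + 4*k^3 - 2*k^2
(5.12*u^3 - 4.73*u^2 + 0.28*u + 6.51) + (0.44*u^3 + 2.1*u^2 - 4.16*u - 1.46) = 5.56*u^3 - 2.63*u^2 - 3.88*u + 5.05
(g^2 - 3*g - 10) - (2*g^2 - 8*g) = -g^2 + 5*g - 10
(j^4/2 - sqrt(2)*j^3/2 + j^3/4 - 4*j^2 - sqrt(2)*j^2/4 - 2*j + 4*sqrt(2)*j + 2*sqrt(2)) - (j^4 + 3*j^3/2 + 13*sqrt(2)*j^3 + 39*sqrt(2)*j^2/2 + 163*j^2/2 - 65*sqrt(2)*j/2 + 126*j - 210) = -j^4/2 - 27*sqrt(2)*j^3/2 - 5*j^3/4 - 171*j^2/2 - 79*sqrt(2)*j^2/4 - 128*j + 73*sqrt(2)*j/2 + 2*sqrt(2) + 210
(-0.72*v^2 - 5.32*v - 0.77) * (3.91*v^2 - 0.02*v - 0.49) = -2.8152*v^4 - 20.7868*v^3 - 2.5515*v^2 + 2.6222*v + 0.3773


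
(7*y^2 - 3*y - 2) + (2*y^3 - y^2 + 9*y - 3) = 2*y^3 + 6*y^2 + 6*y - 5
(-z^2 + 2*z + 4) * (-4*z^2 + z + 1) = 4*z^4 - 9*z^3 - 15*z^2 + 6*z + 4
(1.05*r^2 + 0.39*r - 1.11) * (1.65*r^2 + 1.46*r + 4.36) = 1.7325*r^4 + 2.1765*r^3 + 3.3159*r^2 + 0.0798000000000001*r - 4.8396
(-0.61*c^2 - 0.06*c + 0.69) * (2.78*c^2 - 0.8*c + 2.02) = -1.6958*c^4 + 0.3212*c^3 + 0.734*c^2 - 0.6732*c + 1.3938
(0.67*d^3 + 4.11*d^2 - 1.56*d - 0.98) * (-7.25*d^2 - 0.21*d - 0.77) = -4.8575*d^5 - 29.9382*d^4 + 9.931*d^3 + 4.2679*d^2 + 1.407*d + 0.7546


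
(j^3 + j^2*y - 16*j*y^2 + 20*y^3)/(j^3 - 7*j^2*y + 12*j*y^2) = (j^3 + j^2*y - 16*j*y^2 + 20*y^3)/(j*(j^2 - 7*j*y + 12*y^2))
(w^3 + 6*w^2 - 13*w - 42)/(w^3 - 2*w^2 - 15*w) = (-w^3 - 6*w^2 + 13*w + 42)/(w*(-w^2 + 2*w + 15))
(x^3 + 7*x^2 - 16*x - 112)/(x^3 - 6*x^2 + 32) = (x^2 + 11*x + 28)/(x^2 - 2*x - 8)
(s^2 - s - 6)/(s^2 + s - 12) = (s + 2)/(s + 4)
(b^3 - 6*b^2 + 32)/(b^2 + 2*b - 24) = (b^2 - 2*b - 8)/(b + 6)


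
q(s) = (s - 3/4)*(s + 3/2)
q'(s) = 2*s + 3/4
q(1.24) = 1.34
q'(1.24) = 3.23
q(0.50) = -0.50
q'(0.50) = 1.75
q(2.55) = 7.29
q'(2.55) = 5.85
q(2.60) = 7.58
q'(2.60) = 5.95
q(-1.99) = 1.34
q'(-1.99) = -3.23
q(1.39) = 1.85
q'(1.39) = 3.53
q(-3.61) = 9.20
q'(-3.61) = -6.47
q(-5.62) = 26.24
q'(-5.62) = -10.49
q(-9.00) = 73.12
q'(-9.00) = -17.25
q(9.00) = 86.62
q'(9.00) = 18.75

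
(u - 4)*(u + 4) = u^2 - 16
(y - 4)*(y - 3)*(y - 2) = y^3 - 9*y^2 + 26*y - 24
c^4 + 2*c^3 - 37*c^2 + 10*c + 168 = (c - 4)*(c - 3)*(c + 2)*(c + 7)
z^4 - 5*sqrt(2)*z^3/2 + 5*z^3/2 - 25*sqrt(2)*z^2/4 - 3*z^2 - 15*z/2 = z*(z + 5/2)*(z - 3*sqrt(2))*(z + sqrt(2)/2)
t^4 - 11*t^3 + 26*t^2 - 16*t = t*(t - 8)*(t - 2)*(t - 1)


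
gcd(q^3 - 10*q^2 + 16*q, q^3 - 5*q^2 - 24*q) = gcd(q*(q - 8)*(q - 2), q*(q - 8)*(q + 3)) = q^2 - 8*q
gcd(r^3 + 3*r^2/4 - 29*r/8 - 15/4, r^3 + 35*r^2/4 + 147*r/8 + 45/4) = r^2 + 11*r/4 + 15/8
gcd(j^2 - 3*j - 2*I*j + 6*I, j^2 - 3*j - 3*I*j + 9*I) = j - 3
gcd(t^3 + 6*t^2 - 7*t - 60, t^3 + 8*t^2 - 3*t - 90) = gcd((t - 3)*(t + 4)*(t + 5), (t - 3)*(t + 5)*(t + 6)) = t^2 + 2*t - 15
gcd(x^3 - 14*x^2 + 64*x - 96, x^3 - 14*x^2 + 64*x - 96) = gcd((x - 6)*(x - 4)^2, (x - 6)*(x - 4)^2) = x^3 - 14*x^2 + 64*x - 96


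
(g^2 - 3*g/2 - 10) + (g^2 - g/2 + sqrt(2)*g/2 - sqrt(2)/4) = 2*g^2 - 2*g + sqrt(2)*g/2 - 10 - sqrt(2)/4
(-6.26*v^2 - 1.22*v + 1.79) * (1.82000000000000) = -11.3932*v^2 - 2.2204*v + 3.2578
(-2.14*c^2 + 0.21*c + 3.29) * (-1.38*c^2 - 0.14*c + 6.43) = 2.9532*c^4 + 0.00980000000000009*c^3 - 18.3298*c^2 + 0.8897*c + 21.1547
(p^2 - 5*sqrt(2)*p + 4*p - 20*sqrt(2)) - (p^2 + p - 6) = -5*sqrt(2)*p + 3*p - 20*sqrt(2) + 6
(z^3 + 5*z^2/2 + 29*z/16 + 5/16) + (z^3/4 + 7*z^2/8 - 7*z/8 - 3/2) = 5*z^3/4 + 27*z^2/8 + 15*z/16 - 19/16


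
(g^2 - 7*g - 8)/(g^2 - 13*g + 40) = (g + 1)/(g - 5)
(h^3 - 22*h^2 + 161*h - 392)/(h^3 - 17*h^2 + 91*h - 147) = (h - 8)/(h - 3)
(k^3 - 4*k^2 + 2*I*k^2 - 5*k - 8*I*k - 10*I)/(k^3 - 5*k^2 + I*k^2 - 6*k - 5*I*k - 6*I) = (k^2 + k*(-5 + 2*I) - 10*I)/(k^2 + k*(-6 + I) - 6*I)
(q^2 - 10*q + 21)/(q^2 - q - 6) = (q - 7)/(q + 2)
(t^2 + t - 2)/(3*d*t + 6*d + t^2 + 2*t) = (t - 1)/(3*d + t)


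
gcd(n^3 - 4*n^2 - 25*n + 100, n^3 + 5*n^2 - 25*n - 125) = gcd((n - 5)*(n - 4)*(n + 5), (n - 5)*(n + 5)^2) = n^2 - 25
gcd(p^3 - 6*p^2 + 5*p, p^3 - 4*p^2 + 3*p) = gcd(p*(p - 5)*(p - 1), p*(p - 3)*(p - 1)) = p^2 - p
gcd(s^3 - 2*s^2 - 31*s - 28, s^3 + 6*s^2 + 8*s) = s + 4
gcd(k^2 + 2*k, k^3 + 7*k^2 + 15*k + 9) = 1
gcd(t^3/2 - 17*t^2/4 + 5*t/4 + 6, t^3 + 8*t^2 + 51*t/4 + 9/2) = 1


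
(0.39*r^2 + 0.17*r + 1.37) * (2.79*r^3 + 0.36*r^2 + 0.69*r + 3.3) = 1.0881*r^5 + 0.6147*r^4 + 4.1526*r^3 + 1.8975*r^2 + 1.5063*r + 4.521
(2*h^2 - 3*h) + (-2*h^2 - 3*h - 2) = -6*h - 2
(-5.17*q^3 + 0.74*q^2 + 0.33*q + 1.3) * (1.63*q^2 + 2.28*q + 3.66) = -8.4271*q^5 - 10.5814*q^4 - 16.6971*q^3 + 5.5798*q^2 + 4.1718*q + 4.758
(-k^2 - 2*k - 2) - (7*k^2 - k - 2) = -8*k^2 - k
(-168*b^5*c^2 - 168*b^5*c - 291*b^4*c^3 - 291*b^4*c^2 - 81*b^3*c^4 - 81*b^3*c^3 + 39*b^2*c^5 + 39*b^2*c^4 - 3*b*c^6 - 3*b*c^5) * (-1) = 168*b^5*c^2 + 168*b^5*c + 291*b^4*c^3 + 291*b^4*c^2 + 81*b^3*c^4 + 81*b^3*c^3 - 39*b^2*c^5 - 39*b^2*c^4 + 3*b*c^6 + 3*b*c^5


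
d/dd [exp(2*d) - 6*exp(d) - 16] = 2*(exp(d) - 3)*exp(d)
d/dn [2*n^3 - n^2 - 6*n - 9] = 6*n^2 - 2*n - 6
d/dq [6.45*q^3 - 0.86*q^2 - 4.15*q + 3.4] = 19.35*q^2 - 1.72*q - 4.15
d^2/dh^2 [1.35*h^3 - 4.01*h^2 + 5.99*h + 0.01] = 8.1*h - 8.02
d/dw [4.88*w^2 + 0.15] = 9.76*w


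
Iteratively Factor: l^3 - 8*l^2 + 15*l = (l - 5)*(l^2 - 3*l) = (l - 5)*(l - 3)*(l)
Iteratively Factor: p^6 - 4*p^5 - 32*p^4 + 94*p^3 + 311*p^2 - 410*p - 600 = (p - 5)*(p^5 + p^4 - 27*p^3 - 41*p^2 + 106*p + 120) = (p - 5)*(p + 3)*(p^4 - 2*p^3 - 21*p^2 + 22*p + 40) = (p - 5)^2*(p + 3)*(p^3 + 3*p^2 - 6*p - 8) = (p - 5)^2*(p + 3)*(p + 4)*(p^2 - p - 2) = (p - 5)^2*(p + 1)*(p + 3)*(p + 4)*(p - 2)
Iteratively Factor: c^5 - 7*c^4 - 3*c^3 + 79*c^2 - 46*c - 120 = (c + 1)*(c^4 - 8*c^3 + 5*c^2 + 74*c - 120) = (c - 4)*(c + 1)*(c^3 - 4*c^2 - 11*c + 30) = (c - 5)*(c - 4)*(c + 1)*(c^2 + c - 6) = (c - 5)*(c - 4)*(c - 2)*(c + 1)*(c + 3)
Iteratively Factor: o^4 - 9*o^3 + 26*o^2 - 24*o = (o)*(o^3 - 9*o^2 + 26*o - 24) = o*(o - 2)*(o^2 - 7*o + 12) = o*(o - 3)*(o - 2)*(o - 4)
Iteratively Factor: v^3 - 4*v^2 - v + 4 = (v + 1)*(v^2 - 5*v + 4) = (v - 4)*(v + 1)*(v - 1)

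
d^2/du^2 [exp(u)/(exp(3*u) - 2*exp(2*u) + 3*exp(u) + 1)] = ((-15*exp(2*u) + 16*exp(u) - 9)*(exp(3*u) - 2*exp(2*u) + 3*exp(u) + 1)*exp(u) + 2*(3*exp(2*u) - 4*exp(u) + 3)^2*exp(2*u) + (exp(3*u) - 2*exp(2*u) + 3*exp(u) + 1)^2)*exp(u)/(exp(3*u) - 2*exp(2*u) + 3*exp(u) + 1)^3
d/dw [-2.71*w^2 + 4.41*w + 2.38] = 4.41 - 5.42*w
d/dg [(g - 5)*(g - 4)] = 2*g - 9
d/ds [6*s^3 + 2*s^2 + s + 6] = 18*s^2 + 4*s + 1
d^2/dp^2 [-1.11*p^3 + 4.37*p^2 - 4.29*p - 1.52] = 8.74 - 6.66*p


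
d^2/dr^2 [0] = 0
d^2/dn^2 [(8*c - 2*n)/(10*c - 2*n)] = -2*c/(5*c - n)^3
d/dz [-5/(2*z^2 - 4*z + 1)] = 20*(z - 1)/(2*z^2 - 4*z + 1)^2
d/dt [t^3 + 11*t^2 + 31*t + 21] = 3*t^2 + 22*t + 31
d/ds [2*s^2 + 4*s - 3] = 4*s + 4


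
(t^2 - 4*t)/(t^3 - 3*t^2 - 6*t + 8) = t/(t^2 + t - 2)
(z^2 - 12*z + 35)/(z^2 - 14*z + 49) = (z - 5)/(z - 7)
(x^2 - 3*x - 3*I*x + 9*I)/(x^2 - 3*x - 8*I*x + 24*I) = (x - 3*I)/(x - 8*I)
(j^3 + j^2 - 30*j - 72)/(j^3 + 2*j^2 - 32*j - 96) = (j + 3)/(j + 4)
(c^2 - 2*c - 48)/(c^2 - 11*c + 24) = (c + 6)/(c - 3)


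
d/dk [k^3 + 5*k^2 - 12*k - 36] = 3*k^2 + 10*k - 12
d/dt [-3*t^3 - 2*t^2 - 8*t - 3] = -9*t^2 - 4*t - 8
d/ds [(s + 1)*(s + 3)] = 2*s + 4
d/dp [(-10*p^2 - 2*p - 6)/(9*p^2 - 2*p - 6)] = 38*p*(p + 6)/(81*p^4 - 36*p^3 - 104*p^2 + 24*p + 36)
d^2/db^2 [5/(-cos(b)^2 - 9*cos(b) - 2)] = 5*(4*sin(b)^4 - 75*sin(b)^2 - 207*cos(b)/4 + 27*cos(3*b)/4 - 87)/(-sin(b)^2 + 9*cos(b) + 3)^3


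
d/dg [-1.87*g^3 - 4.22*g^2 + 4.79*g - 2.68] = -5.61*g^2 - 8.44*g + 4.79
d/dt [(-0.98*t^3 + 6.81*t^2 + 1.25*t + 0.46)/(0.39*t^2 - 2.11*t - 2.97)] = (-0.3822*t^4 + 4.1356*t^3 - 6.1248*t^2 - 40.8102*t - 2.7419)/(0.1521*t^4 - 1.6458*t^3 + 2.1355*t^2 + 12.5334*t + 8.8209)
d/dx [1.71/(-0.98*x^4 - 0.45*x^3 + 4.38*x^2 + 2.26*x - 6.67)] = (6.7032*x^3 + 2.3085*x^2 - 14.9796*x - 3.8646)/(0.98*x^4 + 0.45*x^3 - 4.38*x^2 - 2.26*x + 6.67)^2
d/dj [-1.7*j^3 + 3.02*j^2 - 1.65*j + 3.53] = -5.1*j^2 + 6.04*j - 1.65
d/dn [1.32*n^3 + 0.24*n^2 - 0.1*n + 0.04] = 3.96*n^2 + 0.48*n - 0.1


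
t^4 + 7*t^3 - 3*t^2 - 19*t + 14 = (t - 1)^2*(t + 2)*(t + 7)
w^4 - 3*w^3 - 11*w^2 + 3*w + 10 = (w - 5)*(w - 1)*(w + 1)*(w + 2)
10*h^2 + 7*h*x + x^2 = (2*h + x)*(5*h + x)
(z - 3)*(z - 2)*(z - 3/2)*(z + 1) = z^4 - 11*z^3/2 + 7*z^2 + 9*z/2 - 9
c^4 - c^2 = c^2*(c - 1)*(c + 1)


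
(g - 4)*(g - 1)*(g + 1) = g^3 - 4*g^2 - g + 4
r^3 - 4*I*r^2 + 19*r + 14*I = (r - 7*I)*(r + I)*(r + 2*I)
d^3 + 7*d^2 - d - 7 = (d - 1)*(d + 1)*(d + 7)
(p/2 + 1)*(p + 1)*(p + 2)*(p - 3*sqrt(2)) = p^4/2 - 3*sqrt(2)*p^3/2 + 5*p^3/2 - 15*sqrt(2)*p^2/2 + 4*p^2 - 12*sqrt(2)*p + 2*p - 6*sqrt(2)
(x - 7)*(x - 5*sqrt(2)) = x^2 - 5*sqrt(2)*x - 7*x + 35*sqrt(2)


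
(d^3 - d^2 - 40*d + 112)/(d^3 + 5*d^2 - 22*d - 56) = (d - 4)/(d + 2)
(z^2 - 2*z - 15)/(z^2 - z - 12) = (z - 5)/(z - 4)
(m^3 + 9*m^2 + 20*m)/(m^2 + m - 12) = m*(m + 5)/(m - 3)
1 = 1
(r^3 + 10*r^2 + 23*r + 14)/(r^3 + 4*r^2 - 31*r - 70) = (r + 1)/(r - 5)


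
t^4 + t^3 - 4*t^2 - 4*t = t*(t - 2)*(t + 1)*(t + 2)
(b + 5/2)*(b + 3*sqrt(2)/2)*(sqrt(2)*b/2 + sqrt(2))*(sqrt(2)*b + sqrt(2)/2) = b^4 + 3*sqrt(2)*b^3/2 + 5*b^3 + 29*b^2/4 + 15*sqrt(2)*b^2/2 + 5*b/2 + 87*sqrt(2)*b/8 + 15*sqrt(2)/4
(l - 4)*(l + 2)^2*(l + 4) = l^4 + 4*l^3 - 12*l^2 - 64*l - 64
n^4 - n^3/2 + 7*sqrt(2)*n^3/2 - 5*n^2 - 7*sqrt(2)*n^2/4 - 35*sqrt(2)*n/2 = n*(n - 5/2)*(n + 2)*(n + 7*sqrt(2)/2)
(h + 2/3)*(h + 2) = h^2 + 8*h/3 + 4/3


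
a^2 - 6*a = a*(a - 6)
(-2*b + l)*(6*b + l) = -12*b^2 + 4*b*l + l^2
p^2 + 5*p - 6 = (p - 1)*(p + 6)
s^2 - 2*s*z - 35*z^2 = (s - 7*z)*(s + 5*z)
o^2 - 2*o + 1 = (o - 1)^2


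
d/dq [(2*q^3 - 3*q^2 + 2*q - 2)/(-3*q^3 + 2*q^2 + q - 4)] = (-5*q^4 + 16*q^3 - 49*q^2 + 32*q - 6)/(9*q^6 - 12*q^5 - 2*q^4 + 28*q^3 - 15*q^2 - 8*q + 16)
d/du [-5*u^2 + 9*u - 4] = 9 - 10*u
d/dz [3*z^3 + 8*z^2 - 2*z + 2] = 9*z^2 + 16*z - 2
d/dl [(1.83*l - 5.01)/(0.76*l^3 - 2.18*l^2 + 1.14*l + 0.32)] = (-2.7816*l^3 + 15.4122*l^2 - 21.8436*l + 6.297)/(0.5776*l^6 - 3.3136*l^5 + 6.4852*l^4 - 4.484*l^3 - 0.0956000000000004*l^2 + 0.7296*l + 0.1024)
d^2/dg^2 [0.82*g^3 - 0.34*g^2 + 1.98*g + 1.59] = 4.92*g - 0.68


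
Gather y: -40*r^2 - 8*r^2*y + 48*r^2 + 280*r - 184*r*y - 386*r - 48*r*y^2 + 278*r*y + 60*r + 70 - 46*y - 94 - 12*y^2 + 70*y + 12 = 8*r^2 - 46*r + y^2*(-48*r - 12) + y*(-8*r^2 + 94*r + 24) - 12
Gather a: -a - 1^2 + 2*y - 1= -a + 2*y - 2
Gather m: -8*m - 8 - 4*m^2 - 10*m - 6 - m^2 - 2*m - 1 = -5*m^2 - 20*m - 15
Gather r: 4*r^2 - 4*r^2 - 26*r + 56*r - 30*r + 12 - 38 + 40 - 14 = 0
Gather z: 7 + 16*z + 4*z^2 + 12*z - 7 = 4*z^2 + 28*z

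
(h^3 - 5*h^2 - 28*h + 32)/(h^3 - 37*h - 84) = (h^2 - 9*h + 8)/(h^2 - 4*h - 21)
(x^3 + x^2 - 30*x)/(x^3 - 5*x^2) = (x + 6)/x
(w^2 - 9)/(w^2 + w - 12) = (w + 3)/(w + 4)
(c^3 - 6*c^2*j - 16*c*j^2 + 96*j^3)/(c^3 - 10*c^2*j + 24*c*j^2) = (c + 4*j)/c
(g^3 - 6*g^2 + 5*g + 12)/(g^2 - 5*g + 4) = (g^2 - 2*g - 3)/(g - 1)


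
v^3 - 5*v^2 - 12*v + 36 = (v - 6)*(v - 2)*(v + 3)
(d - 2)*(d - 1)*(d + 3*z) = d^3 + 3*d^2*z - 3*d^2 - 9*d*z + 2*d + 6*z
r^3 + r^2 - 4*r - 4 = (r - 2)*(r + 1)*(r + 2)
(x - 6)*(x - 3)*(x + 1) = x^3 - 8*x^2 + 9*x + 18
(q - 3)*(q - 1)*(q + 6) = q^3 + 2*q^2 - 21*q + 18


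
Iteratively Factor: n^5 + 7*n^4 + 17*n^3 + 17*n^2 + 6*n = (n + 2)*(n^4 + 5*n^3 + 7*n^2 + 3*n) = (n + 2)*(n + 3)*(n^3 + 2*n^2 + n) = n*(n + 2)*(n + 3)*(n^2 + 2*n + 1) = n*(n + 1)*(n + 2)*(n + 3)*(n + 1)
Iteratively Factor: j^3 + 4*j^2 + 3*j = (j + 3)*(j^2 + j) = j*(j + 3)*(j + 1)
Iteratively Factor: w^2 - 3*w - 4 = (w - 4)*(w + 1)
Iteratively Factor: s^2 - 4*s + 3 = (s - 1)*(s - 3)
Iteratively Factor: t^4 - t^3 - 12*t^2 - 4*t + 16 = (t + 2)*(t^3 - 3*t^2 - 6*t + 8) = (t + 2)^2*(t^2 - 5*t + 4) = (t - 1)*(t + 2)^2*(t - 4)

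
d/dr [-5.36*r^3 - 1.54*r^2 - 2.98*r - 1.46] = -16.08*r^2 - 3.08*r - 2.98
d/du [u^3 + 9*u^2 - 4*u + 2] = 3*u^2 + 18*u - 4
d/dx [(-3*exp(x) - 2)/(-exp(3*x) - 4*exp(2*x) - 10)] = (-(3*exp(x) + 2)*(3*exp(x) + 8)*exp(x) + 3*exp(3*x) + 12*exp(2*x) + 30)*exp(x)/(exp(3*x) + 4*exp(2*x) + 10)^2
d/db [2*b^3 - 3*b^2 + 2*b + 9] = 6*b^2 - 6*b + 2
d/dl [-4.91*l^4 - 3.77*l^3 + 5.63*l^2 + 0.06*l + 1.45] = -19.64*l^3 - 11.31*l^2 + 11.26*l + 0.06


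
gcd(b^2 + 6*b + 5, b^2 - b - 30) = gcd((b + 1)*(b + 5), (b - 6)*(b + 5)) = b + 5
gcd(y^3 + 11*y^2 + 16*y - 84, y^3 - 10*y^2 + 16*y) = y - 2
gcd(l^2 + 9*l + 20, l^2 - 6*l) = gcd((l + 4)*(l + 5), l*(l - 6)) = 1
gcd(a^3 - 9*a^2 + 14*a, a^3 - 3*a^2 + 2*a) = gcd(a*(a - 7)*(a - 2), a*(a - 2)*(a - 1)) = a^2 - 2*a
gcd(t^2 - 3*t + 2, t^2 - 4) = t - 2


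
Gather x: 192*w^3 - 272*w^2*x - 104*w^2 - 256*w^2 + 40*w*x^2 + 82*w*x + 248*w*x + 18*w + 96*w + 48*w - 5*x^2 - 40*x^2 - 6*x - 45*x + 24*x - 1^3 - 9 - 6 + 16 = 192*w^3 - 360*w^2 + 162*w + x^2*(40*w - 45) + x*(-272*w^2 + 330*w - 27)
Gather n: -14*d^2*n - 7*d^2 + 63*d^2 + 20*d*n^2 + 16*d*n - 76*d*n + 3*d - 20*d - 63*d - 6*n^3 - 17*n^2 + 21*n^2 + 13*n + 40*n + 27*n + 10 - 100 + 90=56*d^2 - 80*d - 6*n^3 + n^2*(20*d + 4) + n*(-14*d^2 - 60*d + 80)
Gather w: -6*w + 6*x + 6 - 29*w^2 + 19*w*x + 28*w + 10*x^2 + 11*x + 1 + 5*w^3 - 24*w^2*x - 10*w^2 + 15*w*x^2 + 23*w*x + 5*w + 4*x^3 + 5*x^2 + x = 5*w^3 + w^2*(-24*x - 39) + w*(15*x^2 + 42*x + 27) + 4*x^3 + 15*x^2 + 18*x + 7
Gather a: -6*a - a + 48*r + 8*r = -7*a + 56*r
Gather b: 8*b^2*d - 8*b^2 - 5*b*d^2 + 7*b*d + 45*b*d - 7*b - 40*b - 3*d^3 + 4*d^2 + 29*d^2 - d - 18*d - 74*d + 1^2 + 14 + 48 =b^2*(8*d - 8) + b*(-5*d^2 + 52*d - 47) - 3*d^3 + 33*d^2 - 93*d + 63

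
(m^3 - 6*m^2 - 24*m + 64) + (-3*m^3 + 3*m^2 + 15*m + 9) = -2*m^3 - 3*m^2 - 9*m + 73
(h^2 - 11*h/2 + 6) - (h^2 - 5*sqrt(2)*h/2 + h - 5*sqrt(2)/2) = -13*h/2 + 5*sqrt(2)*h/2 + 5*sqrt(2)/2 + 6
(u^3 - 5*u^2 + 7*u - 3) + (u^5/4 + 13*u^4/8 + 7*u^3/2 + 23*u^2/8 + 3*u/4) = u^5/4 + 13*u^4/8 + 9*u^3/2 - 17*u^2/8 + 31*u/4 - 3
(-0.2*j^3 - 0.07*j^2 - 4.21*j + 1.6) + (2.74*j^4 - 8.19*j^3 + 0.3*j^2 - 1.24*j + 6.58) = 2.74*j^4 - 8.39*j^3 + 0.23*j^2 - 5.45*j + 8.18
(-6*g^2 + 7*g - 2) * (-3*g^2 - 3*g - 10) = 18*g^4 - 3*g^3 + 45*g^2 - 64*g + 20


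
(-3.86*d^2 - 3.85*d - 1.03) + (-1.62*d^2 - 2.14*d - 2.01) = -5.48*d^2 - 5.99*d - 3.04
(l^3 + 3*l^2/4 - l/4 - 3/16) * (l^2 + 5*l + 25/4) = l^5 + 23*l^4/4 + 39*l^3/4 + 13*l^2/4 - 5*l/2 - 75/64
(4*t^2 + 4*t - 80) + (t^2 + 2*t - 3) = 5*t^2 + 6*t - 83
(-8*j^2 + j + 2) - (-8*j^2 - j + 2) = 2*j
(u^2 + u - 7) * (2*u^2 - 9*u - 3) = 2*u^4 - 7*u^3 - 26*u^2 + 60*u + 21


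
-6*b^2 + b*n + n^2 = (-2*b + n)*(3*b + n)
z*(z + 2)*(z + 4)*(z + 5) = z^4 + 11*z^3 + 38*z^2 + 40*z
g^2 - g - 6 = (g - 3)*(g + 2)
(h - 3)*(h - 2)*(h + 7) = h^3 + 2*h^2 - 29*h + 42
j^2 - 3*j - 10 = (j - 5)*(j + 2)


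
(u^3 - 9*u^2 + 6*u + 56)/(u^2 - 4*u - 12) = (u^2 - 11*u + 28)/(u - 6)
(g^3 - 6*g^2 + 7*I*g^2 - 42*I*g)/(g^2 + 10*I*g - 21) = g*(g - 6)/(g + 3*I)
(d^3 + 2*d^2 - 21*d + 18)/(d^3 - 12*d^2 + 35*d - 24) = (d + 6)/(d - 8)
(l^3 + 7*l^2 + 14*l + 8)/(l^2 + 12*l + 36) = (l^3 + 7*l^2 + 14*l + 8)/(l^2 + 12*l + 36)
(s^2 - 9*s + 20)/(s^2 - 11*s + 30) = (s - 4)/(s - 6)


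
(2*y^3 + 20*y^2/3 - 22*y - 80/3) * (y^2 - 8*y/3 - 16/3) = 2*y^5 + 4*y^4/3 - 454*y^3/9 - 32*y^2/9 + 1696*y/9 + 1280/9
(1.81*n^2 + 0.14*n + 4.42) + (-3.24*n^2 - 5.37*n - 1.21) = -1.43*n^2 - 5.23*n + 3.21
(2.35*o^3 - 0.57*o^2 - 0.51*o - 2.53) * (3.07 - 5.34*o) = -12.549*o^4 + 10.2583*o^3 + 0.9735*o^2 + 11.9445*o - 7.7671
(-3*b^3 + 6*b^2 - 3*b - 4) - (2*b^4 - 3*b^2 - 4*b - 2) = -2*b^4 - 3*b^3 + 9*b^2 + b - 2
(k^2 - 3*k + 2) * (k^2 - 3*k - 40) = k^4 - 6*k^3 - 29*k^2 + 114*k - 80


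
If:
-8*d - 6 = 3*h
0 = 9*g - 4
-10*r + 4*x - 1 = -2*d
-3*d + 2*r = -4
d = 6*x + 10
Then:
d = 1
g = 4/9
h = -14/3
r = -1/2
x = -3/2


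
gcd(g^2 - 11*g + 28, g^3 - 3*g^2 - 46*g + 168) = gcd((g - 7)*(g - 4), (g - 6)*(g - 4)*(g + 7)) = g - 4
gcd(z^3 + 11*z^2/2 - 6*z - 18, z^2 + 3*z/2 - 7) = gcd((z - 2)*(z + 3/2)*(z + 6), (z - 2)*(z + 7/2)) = z - 2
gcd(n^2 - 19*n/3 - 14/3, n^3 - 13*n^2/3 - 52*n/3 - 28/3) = n^2 - 19*n/3 - 14/3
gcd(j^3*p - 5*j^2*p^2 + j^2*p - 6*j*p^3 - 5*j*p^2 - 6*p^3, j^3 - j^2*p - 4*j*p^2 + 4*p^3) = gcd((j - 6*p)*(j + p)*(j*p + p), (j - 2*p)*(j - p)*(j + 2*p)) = 1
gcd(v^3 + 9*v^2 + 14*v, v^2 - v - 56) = v + 7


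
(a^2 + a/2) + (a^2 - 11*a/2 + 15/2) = 2*a^2 - 5*a + 15/2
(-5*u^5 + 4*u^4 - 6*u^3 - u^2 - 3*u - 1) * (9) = -45*u^5 + 36*u^4 - 54*u^3 - 9*u^2 - 27*u - 9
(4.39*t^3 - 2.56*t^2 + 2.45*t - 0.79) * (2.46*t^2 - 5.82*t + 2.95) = 10.7994*t^5 - 31.8474*t^4 + 33.8767*t^3 - 23.7544*t^2 + 11.8253*t - 2.3305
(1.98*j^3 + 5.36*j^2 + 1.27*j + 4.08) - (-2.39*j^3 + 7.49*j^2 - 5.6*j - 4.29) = 4.37*j^3 - 2.13*j^2 + 6.87*j + 8.37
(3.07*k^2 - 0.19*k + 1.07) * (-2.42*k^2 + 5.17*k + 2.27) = -7.4294*k^4 + 16.3317*k^3 + 3.3972*k^2 + 5.1006*k + 2.4289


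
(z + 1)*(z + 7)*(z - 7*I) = z^3 + 8*z^2 - 7*I*z^2 + 7*z - 56*I*z - 49*I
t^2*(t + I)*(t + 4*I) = t^4 + 5*I*t^3 - 4*t^2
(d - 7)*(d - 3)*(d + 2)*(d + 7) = d^4 - d^3 - 55*d^2 + 49*d + 294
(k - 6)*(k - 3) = k^2 - 9*k + 18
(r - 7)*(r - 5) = r^2 - 12*r + 35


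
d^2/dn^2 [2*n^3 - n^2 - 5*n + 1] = 12*n - 2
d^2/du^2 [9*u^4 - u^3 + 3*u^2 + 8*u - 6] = 108*u^2 - 6*u + 6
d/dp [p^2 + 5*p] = 2*p + 5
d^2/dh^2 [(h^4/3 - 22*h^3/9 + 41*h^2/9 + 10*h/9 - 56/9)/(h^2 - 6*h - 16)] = 2*(h^6 - 18*h^5 + 60*h^4 + 472*h^3 + 24*h^2 - 5136*h + 2208)/(3*(h^6 - 18*h^5 + 60*h^4 + 360*h^3 - 960*h^2 - 4608*h - 4096))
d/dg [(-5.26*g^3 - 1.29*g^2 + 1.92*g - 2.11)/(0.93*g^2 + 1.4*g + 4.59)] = (-4.8918*g^4 - 14.728*g^3 - 76.0218*g^2 - 7.9176*g + 11.7668)/(0.8649*g^4 + 2.604*g^3 + 10.4974*g^2 + 12.852*g + 21.0681)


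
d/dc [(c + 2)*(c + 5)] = 2*c + 7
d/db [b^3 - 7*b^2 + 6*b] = 3*b^2 - 14*b + 6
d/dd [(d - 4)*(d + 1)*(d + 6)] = 3*d^2 + 6*d - 22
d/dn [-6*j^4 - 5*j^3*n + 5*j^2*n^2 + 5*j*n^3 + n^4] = -5*j^3 + 10*j^2*n + 15*j*n^2 + 4*n^3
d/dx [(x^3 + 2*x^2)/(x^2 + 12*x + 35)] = x*(x^3 + 24*x^2 + 129*x + 140)/(x^4 + 24*x^3 + 214*x^2 + 840*x + 1225)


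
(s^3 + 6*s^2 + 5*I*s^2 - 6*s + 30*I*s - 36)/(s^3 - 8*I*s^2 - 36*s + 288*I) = (s^2 + 5*I*s - 6)/(s^2 + s*(-6 - 8*I) + 48*I)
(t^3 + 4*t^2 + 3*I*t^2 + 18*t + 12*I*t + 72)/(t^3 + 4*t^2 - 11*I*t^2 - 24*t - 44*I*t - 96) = (t + 6*I)/(t - 8*I)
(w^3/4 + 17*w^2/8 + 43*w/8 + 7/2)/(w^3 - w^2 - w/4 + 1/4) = (2*w^3 + 17*w^2 + 43*w + 28)/(2*(4*w^3 - 4*w^2 - w + 1))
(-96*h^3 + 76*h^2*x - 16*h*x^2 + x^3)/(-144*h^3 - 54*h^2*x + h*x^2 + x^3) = (12*h^2 - 8*h*x + x^2)/(18*h^2 + 9*h*x + x^2)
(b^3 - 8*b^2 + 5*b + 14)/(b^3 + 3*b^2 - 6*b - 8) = (b - 7)/(b + 4)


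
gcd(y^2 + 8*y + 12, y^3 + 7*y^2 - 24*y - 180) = y + 6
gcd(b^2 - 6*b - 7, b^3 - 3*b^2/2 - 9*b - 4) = 1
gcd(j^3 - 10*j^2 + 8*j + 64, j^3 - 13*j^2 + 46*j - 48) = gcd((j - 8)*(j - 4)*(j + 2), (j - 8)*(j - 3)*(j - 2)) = j - 8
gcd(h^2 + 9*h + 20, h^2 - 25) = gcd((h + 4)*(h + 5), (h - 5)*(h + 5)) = h + 5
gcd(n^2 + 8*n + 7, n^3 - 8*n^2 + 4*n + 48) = 1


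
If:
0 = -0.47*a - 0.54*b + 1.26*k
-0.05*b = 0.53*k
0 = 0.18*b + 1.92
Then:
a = 14.95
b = -10.67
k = 1.01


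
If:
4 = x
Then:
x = 4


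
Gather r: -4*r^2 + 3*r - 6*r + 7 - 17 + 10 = -4*r^2 - 3*r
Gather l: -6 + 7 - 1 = 0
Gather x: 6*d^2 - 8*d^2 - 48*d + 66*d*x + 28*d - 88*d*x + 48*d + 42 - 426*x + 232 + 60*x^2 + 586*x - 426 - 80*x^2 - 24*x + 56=-2*d^2 + 28*d - 20*x^2 + x*(136 - 22*d) - 96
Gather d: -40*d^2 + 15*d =-40*d^2 + 15*d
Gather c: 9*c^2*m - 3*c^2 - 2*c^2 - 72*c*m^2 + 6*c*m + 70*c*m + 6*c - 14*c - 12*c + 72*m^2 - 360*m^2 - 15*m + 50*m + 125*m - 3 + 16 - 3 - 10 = c^2*(9*m - 5) + c*(-72*m^2 + 76*m - 20) - 288*m^2 + 160*m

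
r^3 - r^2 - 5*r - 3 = (r - 3)*(r + 1)^2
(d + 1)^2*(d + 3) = d^3 + 5*d^2 + 7*d + 3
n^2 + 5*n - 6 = (n - 1)*(n + 6)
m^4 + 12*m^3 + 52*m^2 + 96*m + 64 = (m + 2)^2*(m + 4)^2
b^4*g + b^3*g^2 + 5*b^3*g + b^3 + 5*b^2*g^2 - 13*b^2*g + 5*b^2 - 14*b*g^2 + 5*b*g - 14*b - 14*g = (b - 2)*(b + 7)*(b + g)*(b*g + 1)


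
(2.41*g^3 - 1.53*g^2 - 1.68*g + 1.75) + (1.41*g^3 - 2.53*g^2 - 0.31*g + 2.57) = 3.82*g^3 - 4.06*g^2 - 1.99*g + 4.32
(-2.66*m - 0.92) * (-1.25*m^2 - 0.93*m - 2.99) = 3.325*m^3 + 3.6238*m^2 + 8.809*m + 2.7508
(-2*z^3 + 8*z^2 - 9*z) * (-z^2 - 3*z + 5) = 2*z^5 - 2*z^4 - 25*z^3 + 67*z^2 - 45*z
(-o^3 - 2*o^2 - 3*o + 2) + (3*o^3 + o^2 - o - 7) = 2*o^3 - o^2 - 4*o - 5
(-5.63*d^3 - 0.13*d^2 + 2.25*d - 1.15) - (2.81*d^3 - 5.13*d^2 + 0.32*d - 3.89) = -8.44*d^3 + 5.0*d^2 + 1.93*d + 2.74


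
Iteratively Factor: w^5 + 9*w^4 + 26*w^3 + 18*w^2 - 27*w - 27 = (w - 1)*(w^4 + 10*w^3 + 36*w^2 + 54*w + 27) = (w - 1)*(w + 3)*(w^3 + 7*w^2 + 15*w + 9) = (w - 1)*(w + 3)^2*(w^2 + 4*w + 3) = (w - 1)*(w + 1)*(w + 3)^2*(w + 3)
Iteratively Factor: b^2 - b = (b)*(b - 1)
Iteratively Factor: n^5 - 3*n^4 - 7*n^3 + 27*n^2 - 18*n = (n - 1)*(n^4 - 2*n^3 - 9*n^2 + 18*n) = n*(n - 1)*(n^3 - 2*n^2 - 9*n + 18) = n*(n - 2)*(n - 1)*(n^2 - 9) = n*(n - 2)*(n - 1)*(n + 3)*(n - 3)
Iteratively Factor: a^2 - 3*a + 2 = (a - 1)*(a - 2)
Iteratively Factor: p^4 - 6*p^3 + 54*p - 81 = (p - 3)*(p^3 - 3*p^2 - 9*p + 27) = (p - 3)*(p + 3)*(p^2 - 6*p + 9) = (p - 3)^2*(p + 3)*(p - 3)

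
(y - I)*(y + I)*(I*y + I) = I*y^3 + I*y^2 + I*y + I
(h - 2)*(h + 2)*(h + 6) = h^3 + 6*h^2 - 4*h - 24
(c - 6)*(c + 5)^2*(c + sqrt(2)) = c^4 + sqrt(2)*c^3 + 4*c^3 - 35*c^2 + 4*sqrt(2)*c^2 - 150*c - 35*sqrt(2)*c - 150*sqrt(2)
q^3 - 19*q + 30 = (q - 3)*(q - 2)*(q + 5)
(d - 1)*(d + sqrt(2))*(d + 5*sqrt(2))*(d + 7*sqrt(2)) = d^4 - d^3 + 13*sqrt(2)*d^3 - 13*sqrt(2)*d^2 + 94*d^2 - 94*d + 70*sqrt(2)*d - 70*sqrt(2)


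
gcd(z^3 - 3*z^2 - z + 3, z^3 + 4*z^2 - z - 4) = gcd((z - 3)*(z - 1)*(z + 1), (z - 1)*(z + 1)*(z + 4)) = z^2 - 1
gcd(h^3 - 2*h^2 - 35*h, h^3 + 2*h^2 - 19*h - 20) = h + 5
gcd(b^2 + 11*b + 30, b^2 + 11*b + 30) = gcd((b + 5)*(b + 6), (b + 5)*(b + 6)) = b^2 + 11*b + 30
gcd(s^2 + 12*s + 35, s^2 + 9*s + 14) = s + 7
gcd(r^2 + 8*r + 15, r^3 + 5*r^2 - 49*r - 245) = r + 5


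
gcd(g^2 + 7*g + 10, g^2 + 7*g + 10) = g^2 + 7*g + 10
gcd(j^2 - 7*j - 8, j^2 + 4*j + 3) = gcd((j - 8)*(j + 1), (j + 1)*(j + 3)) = j + 1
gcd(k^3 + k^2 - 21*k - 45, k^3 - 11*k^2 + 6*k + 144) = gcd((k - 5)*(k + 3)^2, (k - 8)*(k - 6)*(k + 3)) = k + 3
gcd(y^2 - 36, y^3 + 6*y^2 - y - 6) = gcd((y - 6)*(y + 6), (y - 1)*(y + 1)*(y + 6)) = y + 6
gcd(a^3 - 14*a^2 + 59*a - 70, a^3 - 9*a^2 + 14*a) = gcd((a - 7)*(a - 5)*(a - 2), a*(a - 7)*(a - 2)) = a^2 - 9*a + 14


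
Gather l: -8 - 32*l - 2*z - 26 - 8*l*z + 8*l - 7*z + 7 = l*(-8*z - 24) - 9*z - 27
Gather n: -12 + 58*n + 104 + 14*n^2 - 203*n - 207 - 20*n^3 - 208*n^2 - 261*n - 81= -20*n^3 - 194*n^2 - 406*n - 196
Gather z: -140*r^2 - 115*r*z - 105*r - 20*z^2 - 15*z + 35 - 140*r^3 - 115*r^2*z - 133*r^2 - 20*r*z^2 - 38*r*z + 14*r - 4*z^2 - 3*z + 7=-140*r^3 - 273*r^2 - 91*r + z^2*(-20*r - 24) + z*(-115*r^2 - 153*r - 18) + 42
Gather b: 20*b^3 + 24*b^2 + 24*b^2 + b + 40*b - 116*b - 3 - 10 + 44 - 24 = 20*b^3 + 48*b^2 - 75*b + 7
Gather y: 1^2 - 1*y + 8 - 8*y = 9 - 9*y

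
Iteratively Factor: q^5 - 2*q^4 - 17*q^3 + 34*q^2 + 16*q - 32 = (q + 4)*(q^4 - 6*q^3 + 7*q^2 + 6*q - 8) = (q + 1)*(q + 4)*(q^3 - 7*q^2 + 14*q - 8) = (q - 4)*(q + 1)*(q + 4)*(q^2 - 3*q + 2) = (q - 4)*(q - 2)*(q + 1)*(q + 4)*(q - 1)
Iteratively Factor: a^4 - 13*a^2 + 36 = (a - 2)*(a^3 + 2*a^2 - 9*a - 18) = (a - 2)*(a + 3)*(a^2 - a - 6) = (a - 2)*(a + 2)*(a + 3)*(a - 3)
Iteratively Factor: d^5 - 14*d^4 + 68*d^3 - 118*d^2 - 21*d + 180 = (d + 1)*(d^4 - 15*d^3 + 83*d^2 - 201*d + 180) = (d - 4)*(d + 1)*(d^3 - 11*d^2 + 39*d - 45) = (d - 4)*(d - 3)*(d + 1)*(d^2 - 8*d + 15) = (d - 5)*(d - 4)*(d - 3)*(d + 1)*(d - 3)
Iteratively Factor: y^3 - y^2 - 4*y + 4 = (y - 1)*(y^2 - 4) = (y - 1)*(y + 2)*(y - 2)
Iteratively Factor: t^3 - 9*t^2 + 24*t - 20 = (t - 2)*(t^2 - 7*t + 10) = (t - 5)*(t - 2)*(t - 2)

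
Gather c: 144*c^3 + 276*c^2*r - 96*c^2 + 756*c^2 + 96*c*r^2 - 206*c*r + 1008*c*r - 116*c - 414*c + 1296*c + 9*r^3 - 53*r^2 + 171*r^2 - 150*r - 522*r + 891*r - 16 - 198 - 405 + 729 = 144*c^3 + c^2*(276*r + 660) + c*(96*r^2 + 802*r + 766) + 9*r^3 + 118*r^2 + 219*r + 110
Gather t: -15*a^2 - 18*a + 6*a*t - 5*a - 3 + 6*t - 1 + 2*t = -15*a^2 - 23*a + t*(6*a + 8) - 4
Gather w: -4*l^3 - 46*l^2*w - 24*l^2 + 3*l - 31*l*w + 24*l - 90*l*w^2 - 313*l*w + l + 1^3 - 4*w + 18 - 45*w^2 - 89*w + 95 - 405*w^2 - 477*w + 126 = -4*l^3 - 24*l^2 + 28*l + w^2*(-90*l - 450) + w*(-46*l^2 - 344*l - 570) + 240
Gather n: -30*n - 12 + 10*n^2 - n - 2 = 10*n^2 - 31*n - 14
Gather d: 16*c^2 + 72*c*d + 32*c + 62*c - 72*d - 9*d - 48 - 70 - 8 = 16*c^2 + 94*c + d*(72*c - 81) - 126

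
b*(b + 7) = b^2 + 7*b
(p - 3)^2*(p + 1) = p^3 - 5*p^2 + 3*p + 9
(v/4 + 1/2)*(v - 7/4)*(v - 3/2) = v^3/4 - 5*v^2/16 - 31*v/32 + 21/16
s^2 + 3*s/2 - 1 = (s - 1/2)*(s + 2)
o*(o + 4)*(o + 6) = o^3 + 10*o^2 + 24*o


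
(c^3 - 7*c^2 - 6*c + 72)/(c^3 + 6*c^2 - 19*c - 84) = (c - 6)/(c + 7)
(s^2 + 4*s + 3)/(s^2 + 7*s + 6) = (s + 3)/(s + 6)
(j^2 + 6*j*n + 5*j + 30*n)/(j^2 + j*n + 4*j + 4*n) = (j^2 + 6*j*n + 5*j + 30*n)/(j^2 + j*n + 4*j + 4*n)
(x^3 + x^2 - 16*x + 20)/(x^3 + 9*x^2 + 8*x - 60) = (x - 2)/(x + 6)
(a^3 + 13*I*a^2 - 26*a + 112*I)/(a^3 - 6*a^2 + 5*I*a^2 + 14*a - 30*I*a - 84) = (a + 8*I)/(a - 6)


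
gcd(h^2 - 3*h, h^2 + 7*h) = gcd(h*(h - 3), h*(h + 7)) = h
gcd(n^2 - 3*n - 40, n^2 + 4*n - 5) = n + 5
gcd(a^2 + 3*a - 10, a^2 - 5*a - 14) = 1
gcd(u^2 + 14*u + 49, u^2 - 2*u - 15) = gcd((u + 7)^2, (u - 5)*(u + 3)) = 1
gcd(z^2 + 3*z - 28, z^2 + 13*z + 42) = z + 7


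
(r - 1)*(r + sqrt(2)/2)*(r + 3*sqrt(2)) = r^3 - r^2 + 7*sqrt(2)*r^2/2 - 7*sqrt(2)*r/2 + 3*r - 3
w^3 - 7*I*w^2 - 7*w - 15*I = (w - 5*I)*(w - 3*I)*(w + I)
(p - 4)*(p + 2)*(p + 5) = p^3 + 3*p^2 - 18*p - 40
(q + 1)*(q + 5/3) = q^2 + 8*q/3 + 5/3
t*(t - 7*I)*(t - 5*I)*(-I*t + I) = -I*t^4 - 12*t^3 + I*t^3 + 12*t^2 + 35*I*t^2 - 35*I*t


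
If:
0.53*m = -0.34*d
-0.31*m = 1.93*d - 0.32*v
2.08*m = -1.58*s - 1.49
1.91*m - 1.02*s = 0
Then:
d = 0.46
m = -0.30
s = -0.55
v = 2.49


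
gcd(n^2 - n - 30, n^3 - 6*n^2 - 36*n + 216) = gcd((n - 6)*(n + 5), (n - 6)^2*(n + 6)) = n - 6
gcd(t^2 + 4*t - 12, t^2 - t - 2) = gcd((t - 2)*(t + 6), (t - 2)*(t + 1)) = t - 2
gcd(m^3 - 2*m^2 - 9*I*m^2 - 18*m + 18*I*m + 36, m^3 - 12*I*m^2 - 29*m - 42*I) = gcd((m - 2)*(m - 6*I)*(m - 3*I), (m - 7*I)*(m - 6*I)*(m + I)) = m - 6*I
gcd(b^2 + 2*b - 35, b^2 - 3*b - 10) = b - 5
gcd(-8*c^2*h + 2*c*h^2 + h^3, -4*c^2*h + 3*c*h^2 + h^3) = 4*c*h + h^2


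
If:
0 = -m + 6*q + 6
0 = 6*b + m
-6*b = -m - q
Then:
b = -1/13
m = 6/13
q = -12/13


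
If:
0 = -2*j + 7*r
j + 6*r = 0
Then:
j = 0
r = 0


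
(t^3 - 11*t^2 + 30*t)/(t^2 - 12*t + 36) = t*(t - 5)/(t - 6)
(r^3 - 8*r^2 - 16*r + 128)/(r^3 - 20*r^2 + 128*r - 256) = (r + 4)/(r - 8)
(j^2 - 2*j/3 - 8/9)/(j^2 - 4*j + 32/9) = (3*j + 2)/(3*j - 8)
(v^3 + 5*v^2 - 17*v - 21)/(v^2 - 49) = (v^2 - 2*v - 3)/(v - 7)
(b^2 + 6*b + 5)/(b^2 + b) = (b + 5)/b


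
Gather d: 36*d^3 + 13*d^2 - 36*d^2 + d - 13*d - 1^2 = 36*d^3 - 23*d^2 - 12*d - 1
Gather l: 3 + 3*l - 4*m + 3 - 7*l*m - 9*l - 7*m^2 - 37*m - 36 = l*(-7*m - 6) - 7*m^2 - 41*m - 30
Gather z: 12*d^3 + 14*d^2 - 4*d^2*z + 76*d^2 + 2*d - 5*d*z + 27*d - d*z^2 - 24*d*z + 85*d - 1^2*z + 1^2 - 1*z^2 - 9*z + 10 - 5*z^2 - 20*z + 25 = 12*d^3 + 90*d^2 + 114*d + z^2*(-d - 6) + z*(-4*d^2 - 29*d - 30) + 36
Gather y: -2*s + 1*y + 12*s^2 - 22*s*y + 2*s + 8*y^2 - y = 12*s^2 - 22*s*y + 8*y^2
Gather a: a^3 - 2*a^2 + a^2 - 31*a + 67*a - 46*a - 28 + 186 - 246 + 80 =a^3 - a^2 - 10*a - 8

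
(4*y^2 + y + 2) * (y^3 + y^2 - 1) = 4*y^5 + 5*y^4 + 3*y^3 - 2*y^2 - y - 2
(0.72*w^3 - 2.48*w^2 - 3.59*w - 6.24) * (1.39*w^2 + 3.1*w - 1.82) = 1.0008*w^5 - 1.2152*w^4 - 13.9885*w^3 - 15.289*w^2 - 12.8102*w + 11.3568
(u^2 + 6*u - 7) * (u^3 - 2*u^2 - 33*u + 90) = u^5 + 4*u^4 - 52*u^3 - 94*u^2 + 771*u - 630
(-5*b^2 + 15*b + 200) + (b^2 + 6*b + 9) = -4*b^2 + 21*b + 209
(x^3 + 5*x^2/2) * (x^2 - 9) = x^5 + 5*x^4/2 - 9*x^3 - 45*x^2/2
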